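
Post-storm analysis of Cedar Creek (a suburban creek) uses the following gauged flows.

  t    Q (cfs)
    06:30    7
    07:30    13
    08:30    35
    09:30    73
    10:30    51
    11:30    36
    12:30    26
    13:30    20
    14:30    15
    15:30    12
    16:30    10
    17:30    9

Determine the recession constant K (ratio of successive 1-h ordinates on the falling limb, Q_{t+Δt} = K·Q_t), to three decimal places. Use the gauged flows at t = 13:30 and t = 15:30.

K ≈ 0.775

Using the recession-limb readings at t = 13:30 and t = 15:30: Q falls from 20 to 12 cfs over 2 intervals.
K = (Q₂/Q₁)^(1/2) = (12/20)^(1/2) = 0.775.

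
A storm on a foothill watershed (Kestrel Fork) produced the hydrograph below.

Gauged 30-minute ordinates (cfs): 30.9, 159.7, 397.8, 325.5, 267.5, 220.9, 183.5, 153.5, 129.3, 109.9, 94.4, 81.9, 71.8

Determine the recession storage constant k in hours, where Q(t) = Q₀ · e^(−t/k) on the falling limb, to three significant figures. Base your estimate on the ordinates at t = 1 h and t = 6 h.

k ≈ 2.92 h

On the falling limb, Q drops from 397.8 to 71.8 cfs between t = 1 h and t = 6 h (Δt = 5 h).
k = −Δt / ln(Q₂/Q₁) = −5 / ln(71.8/397.8) = 2.92 h.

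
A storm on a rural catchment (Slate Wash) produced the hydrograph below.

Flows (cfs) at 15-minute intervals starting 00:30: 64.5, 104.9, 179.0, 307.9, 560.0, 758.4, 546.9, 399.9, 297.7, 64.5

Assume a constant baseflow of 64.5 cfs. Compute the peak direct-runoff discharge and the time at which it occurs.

Subtracting baseflow gives direct-runoff ordinates: 0.0, 40.4, 114.5, 243.4, 495.5, 693.9, 482.4, 335.4, 233.2, 0.0 cfs.
The maximum is 693.9 cfs, occurring at the reading for t = 01:45.

Q_p = 693.9 cfs at t = 01:45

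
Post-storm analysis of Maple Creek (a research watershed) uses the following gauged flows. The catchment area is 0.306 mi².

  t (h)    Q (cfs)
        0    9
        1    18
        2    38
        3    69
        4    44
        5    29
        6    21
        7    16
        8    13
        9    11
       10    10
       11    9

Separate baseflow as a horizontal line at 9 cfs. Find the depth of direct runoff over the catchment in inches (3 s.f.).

Direct runoff: 0.0, 9.0, 29.0, 60.0, 35.0, 20.0, 12.0, 7.0, 4.0, 2.0, 1.0, 0.0 cfs; ΣQ_DR = 179.0 cfs.
V = ΣQ_DR · Δt = 179.0 × 3600 s = 6.444 × 10^5 ft³.
Over A = 0.306 mi², depth = V / A = 0.906 in.

d ≈ 0.906 in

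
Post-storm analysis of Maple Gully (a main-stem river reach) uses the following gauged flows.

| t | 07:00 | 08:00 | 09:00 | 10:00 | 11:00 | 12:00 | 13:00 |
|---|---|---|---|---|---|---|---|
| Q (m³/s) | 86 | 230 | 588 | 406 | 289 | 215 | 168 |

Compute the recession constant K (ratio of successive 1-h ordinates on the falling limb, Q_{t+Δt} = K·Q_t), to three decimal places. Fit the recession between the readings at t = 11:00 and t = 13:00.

Using the recession-limb readings at t = 11:00 and t = 13:00: Q falls from 289 to 168 m³/s over 2 intervals.
K = (Q₂/Q₁)^(1/2) = (168/289)^(1/2) = 0.762.

K ≈ 0.762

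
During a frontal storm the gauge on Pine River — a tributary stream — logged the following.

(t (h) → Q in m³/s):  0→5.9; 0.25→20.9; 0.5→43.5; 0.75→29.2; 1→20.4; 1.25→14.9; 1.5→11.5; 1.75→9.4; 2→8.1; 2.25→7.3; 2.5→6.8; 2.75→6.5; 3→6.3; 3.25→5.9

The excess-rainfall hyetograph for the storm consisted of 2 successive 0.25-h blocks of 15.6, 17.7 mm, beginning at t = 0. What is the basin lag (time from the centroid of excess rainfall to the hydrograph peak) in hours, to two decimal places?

t_L ≈ 0.24 h

Centroid of excess rainfall: t_c = Σ P_i·t̄_i / ΣP_i = 0.2579 h (block centres at 0.125, 0.375 h).
Hydrograph peak occurs at t = 0.5 h, so basin lag t_L = 0.5 − 0.2579 = 0.24 h.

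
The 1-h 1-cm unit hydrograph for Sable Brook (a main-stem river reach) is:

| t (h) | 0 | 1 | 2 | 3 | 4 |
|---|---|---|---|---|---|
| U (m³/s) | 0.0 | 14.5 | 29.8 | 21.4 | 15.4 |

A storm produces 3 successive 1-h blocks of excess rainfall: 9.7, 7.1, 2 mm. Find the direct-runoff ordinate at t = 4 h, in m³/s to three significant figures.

Q ≈ 36.1 m³/s

By discrete convolution, Q_j = Σ (P_i / 10 mm) · U_{j−i}.
At t = 4 h (j=4): Q = (9.7/10)·15.4 + (7.1/10)·21.4 + (2/10)·29.8 = 36.1 m³/s.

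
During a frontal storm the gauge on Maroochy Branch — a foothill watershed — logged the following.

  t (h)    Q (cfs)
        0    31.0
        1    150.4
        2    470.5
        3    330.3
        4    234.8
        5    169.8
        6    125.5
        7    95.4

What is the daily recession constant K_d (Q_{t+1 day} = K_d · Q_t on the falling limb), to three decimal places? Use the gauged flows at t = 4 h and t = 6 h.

Between t = 4 h and t = 6 h the flow falls from 234.8 to 125.5 cfs over 2×1 h = 2 h.
Per-interval ratio K = (125.5/234.8)^(1/2) = 0.7311; K_d = K^(24/1) = 0.001.

K_d ≈ 0.001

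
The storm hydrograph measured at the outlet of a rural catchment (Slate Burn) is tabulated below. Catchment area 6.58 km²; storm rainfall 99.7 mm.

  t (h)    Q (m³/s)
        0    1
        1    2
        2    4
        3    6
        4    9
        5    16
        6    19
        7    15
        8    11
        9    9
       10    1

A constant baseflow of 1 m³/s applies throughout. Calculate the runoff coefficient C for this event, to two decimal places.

ΣQ_DR = 82.00 m³/s; V = ΣQ_DR·Δt = 2.952 × 10^5 m³.
Runoff depth d = V / A = 44.86 mm.
C = d / P = 44.86 / 99.7 = 0.45.

C ≈ 0.45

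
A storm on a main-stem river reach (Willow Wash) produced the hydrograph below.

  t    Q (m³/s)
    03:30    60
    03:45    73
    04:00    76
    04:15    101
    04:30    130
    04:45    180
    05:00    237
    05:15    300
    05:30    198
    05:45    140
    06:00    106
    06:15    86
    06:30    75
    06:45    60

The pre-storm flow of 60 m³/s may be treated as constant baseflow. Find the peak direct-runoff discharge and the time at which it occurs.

Q_p = 240.0 m³/s at t = 05:15

Subtracting baseflow gives direct-runoff ordinates: 0.0, 13.0, 16.0, 41.0, 70.0, 120.0, 177.0, 240.0, 138.0, 80.0, 46.0, 26.0, 15.0, 0.0 m³/s.
The maximum is 240.0 m³/s, occurring at the reading for t = 05:15.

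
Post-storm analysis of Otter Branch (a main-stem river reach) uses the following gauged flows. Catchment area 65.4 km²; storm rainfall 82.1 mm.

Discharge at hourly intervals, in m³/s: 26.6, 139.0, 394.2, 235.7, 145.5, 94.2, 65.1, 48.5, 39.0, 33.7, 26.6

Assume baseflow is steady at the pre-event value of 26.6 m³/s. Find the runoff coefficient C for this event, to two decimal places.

ΣQ_DR = 955.5 m³/s; V = ΣQ_DR·Δt = 3.440 × 10^6 m³.
Runoff depth d = V / A = 52.60 mm.
C = d / P = 52.60 / 82.1 = 0.64.

C ≈ 0.64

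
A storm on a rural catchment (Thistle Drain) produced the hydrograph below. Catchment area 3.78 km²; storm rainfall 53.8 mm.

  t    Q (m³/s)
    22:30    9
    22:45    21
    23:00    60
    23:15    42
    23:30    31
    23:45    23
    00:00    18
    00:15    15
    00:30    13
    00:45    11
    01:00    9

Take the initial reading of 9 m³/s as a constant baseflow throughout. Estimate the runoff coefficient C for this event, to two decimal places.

C ≈ 0.68

ΣQ_DR = 153.0 m³/s; V = ΣQ_DR·Δt = 1.377 × 10^5 m³.
Runoff depth d = V / A = 36.43 mm.
C = d / P = 36.43 / 53.8 = 0.68.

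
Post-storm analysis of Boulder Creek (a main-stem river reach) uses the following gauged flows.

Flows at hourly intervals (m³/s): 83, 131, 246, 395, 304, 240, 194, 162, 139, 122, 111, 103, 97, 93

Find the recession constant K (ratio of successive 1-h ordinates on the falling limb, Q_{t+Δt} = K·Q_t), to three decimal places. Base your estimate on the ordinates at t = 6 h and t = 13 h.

Using the recession-limb readings at t = 6 h and t = 13 h: Q falls from 194 to 93 m³/s over 7 intervals.
K = (Q₂/Q₁)^(1/7) = (93/194)^(1/7) = 0.900.

K ≈ 0.900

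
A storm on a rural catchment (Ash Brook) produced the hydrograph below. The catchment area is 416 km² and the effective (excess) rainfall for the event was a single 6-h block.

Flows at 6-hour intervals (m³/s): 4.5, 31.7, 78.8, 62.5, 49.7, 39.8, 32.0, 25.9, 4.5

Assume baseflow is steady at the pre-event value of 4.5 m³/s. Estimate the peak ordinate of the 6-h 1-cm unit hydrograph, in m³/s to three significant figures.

Direct runoff: 0.0, 27.2, 74.3, 58.0, 45.2, 35.3, 27.5, 21.4, 0.0 m³/s; ΣQ_DR = 288.9 m³/s, peak = 74.3 m³/s.
Runoff depth d = ΣQ_DR·Δt / A = 288.9 × 21600 / (416 km²) = 15.00 mm.
The 1-cm UH is the DRH scaled by (10 mm)/d, so U_p = 74.3 × 10/15.00 = 49.5 m³/s.

U_p ≈ 49.5 m³/s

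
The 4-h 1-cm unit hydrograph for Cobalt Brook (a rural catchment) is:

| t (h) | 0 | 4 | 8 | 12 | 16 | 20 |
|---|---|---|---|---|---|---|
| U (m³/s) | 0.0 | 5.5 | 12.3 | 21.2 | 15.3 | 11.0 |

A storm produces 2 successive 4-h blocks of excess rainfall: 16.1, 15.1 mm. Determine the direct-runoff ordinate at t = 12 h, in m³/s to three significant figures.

By discrete convolution, Q_j = Σ (P_i / 10 mm) · U_{j−i}.
At t = 12 h (j=3): Q = (16.1/10)·21.2 + (15.1/10)·12.3 = 52.7 m³/s.

Q ≈ 52.7 m³/s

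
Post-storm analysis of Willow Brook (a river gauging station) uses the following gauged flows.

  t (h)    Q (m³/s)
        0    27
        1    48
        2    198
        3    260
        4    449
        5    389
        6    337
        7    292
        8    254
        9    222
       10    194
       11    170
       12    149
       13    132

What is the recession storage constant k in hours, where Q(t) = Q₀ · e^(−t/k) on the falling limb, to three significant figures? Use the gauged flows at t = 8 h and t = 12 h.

On the falling limb, Q drops from 254 to 149 m³/s between t = 8 h and t = 12 h (Δt = 4 h).
k = −Δt / ln(Q₂/Q₁) = −4 / ln(149/254) = 7.50 h.

k ≈ 7.50 h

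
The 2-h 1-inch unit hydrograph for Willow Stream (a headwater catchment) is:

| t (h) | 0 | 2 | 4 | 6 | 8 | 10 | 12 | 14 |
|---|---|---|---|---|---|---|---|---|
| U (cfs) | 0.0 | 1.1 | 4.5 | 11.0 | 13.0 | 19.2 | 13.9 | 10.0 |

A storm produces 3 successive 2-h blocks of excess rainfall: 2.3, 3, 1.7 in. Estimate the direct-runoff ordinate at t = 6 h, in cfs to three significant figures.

Q ≈ 40.7 cfs

By discrete convolution, Q_j = Σ (P_i / 1 in) · U_{j−i}.
At t = 6 h (j=3): Q = (2.3/1)·11.0 + (3/1)·4.5 + (1.7/1)·1.1 = 40.7 cfs.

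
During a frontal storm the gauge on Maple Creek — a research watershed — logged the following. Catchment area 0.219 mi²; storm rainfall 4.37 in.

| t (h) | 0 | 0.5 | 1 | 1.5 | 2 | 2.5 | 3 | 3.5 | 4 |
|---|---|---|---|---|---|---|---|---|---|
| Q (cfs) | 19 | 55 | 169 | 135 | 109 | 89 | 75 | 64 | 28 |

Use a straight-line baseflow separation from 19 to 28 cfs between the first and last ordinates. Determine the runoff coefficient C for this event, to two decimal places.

ΣQ_DR = 531.5 cfs; V = ΣQ_DR·Δt = 9.567 × 10^5 ft³.
Runoff depth d = V / A = 1.880 in.
C = d / P = 1.880 / 4.37 = 0.43.

C ≈ 0.43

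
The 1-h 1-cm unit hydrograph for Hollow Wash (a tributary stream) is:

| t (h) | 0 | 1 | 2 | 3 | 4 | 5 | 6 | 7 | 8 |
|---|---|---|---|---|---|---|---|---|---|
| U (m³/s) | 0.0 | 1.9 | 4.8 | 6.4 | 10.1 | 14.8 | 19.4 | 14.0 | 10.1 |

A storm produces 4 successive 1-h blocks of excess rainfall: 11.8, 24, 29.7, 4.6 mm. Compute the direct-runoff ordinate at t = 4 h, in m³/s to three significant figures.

Q ≈ 42.4 m³/s

By discrete convolution, Q_j = Σ (P_i / 10 mm) · U_{j−i}.
At t = 4 h (j=4): Q = (11.8/10)·10.1 + (24/10)·6.4 + (29.7/10)·4.8 + (4.6/10)·1.9 = 42.4 m³/s.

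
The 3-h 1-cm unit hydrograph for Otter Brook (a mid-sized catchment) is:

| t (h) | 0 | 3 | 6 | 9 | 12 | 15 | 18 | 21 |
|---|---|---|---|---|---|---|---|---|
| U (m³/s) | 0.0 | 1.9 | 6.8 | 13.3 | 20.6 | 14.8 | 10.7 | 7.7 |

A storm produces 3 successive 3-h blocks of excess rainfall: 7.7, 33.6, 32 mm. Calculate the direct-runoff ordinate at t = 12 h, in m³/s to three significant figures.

By discrete convolution, Q_j = Σ (P_i / 10 mm) · U_{j−i}.
At t = 12 h (j=4): Q = (7.7/10)·20.6 + (33.6/10)·13.3 + (32/10)·6.8 = 82.3 m³/s.

Q ≈ 82.3 m³/s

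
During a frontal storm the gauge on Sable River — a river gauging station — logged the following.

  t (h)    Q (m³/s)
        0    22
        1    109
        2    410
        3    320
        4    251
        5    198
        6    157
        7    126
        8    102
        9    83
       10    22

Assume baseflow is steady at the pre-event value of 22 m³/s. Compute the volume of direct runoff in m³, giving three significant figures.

Direct-runoff ordinates (Q − Q_b): 0.0, 87.0, 388.0, 298.0, 229.0, 176.0, 135.0, 104.0, 80.0, 61.0, 0.0 m³/s.
ΣQ_DR = 1558 m³/s.
With Δt = 1 h = 3600 s, V = ΣQ_DR · Δt = 1558 × 3600 = 5.61 × 10^6 m³.

V ≈ 5.61 × 10^6 m³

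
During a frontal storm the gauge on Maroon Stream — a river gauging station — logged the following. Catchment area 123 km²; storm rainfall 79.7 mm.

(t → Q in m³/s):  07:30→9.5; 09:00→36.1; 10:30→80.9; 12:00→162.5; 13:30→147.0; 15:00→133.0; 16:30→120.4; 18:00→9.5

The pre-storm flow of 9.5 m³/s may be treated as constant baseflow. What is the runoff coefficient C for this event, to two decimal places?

ΣQ_DR = 622.9 m³/s; V = ΣQ_DR·Δt = 3.364 × 10^6 m³.
Runoff depth d = V / A = 27.35 mm.
C = d / P = 27.35 / 79.7 = 0.34.

C ≈ 0.34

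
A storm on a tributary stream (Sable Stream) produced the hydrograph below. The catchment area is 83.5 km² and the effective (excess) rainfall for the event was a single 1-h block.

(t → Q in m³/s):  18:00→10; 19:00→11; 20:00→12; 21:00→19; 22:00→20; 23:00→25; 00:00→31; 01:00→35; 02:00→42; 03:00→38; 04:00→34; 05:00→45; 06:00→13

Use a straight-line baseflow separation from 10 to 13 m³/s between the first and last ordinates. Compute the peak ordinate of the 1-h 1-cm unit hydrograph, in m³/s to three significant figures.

U_p ≈ 40.3 m³/s

Direct runoff: 0.00, 0.75, 1.50, 8.25, 9.00, 13.75, 19.50, 23.25, 30.00, 25.75, 21.50, 32.25, 0.00 m³/s; ΣQ_DR = 185.5 m³/s, peak = 32.25 m³/s.
Runoff depth d = ΣQ_DR·Δt / A = 185.5 × 3600 / (83.5 km²) = 7.998 mm.
The 1-cm UH is the DRH scaled by (10 mm)/d, so U_p = 32.25 × 10/7.998 = 40.3 m³/s.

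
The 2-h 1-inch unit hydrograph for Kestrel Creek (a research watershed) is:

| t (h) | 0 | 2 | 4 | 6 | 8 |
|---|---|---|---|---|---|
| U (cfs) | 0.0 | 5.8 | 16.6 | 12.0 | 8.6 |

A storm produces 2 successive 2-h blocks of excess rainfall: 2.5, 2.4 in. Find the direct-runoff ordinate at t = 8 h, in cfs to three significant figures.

Q ≈ 50.3 cfs

By discrete convolution, Q_j = Σ (P_i / 1 in) · U_{j−i}.
At t = 8 h (j=4): Q = (2.5/1)·8.6 + (2.4/1)·12.0 = 50.3 cfs.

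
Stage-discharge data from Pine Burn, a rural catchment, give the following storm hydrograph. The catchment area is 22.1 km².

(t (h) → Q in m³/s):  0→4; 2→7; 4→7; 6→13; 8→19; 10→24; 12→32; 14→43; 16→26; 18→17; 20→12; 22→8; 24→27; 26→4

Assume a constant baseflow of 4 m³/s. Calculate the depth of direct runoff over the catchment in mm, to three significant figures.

d ≈ 60.9 mm

Direct runoff: 0.0, 3.0, 3.0, 9.0, 15.0, 20.0, 28.0, 39.0, 22.0, 13.0, 8.0, 4.0, 23.0, 0.0 m³/s; ΣQ_DR = 187.0 m³/s.
V = ΣQ_DR · Δt = 187.0 × 7200 s = 1.346 × 10^6 m³.
Over A = 22.1 km², depth = V / A = 60.9 mm.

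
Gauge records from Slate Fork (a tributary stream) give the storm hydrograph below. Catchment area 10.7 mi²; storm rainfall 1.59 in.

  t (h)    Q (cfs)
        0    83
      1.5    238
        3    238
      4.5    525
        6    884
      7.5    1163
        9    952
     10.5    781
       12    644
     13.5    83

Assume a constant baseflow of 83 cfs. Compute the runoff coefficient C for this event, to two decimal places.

C ≈ 0.65

ΣQ_DR = 4761 cfs; V = ΣQ_DR·Δt = 2.571 × 10^7 ft³.
Runoff depth d = V / A = 1.034 in.
C = d / P = 1.034 / 1.59 = 0.65.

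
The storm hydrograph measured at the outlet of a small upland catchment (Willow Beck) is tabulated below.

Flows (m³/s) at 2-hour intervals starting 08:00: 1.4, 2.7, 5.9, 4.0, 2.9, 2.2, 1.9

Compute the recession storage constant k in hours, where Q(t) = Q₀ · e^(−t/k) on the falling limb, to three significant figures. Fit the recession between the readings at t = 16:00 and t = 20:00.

k ≈ 9.46 h

On the falling limb, Q drops from 2.9 to 1.9 m³/s between t = 16:00 and t = 20:00 (Δt = 4 h).
k = −Δt / ln(Q₂/Q₁) = −4 / ln(1.9/2.9) = 9.46 h.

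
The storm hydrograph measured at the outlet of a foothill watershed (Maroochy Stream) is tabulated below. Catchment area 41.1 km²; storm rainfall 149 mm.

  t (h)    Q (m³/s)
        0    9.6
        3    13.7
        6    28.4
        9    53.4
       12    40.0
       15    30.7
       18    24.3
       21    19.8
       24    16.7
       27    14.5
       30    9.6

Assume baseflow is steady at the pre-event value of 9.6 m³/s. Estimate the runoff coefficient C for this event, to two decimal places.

C ≈ 0.27

ΣQ_DR = 155.1 m³/s; V = ΣQ_DR·Δt = 1.675 × 10^6 m³.
Runoff depth d = V / A = 40.76 mm.
C = d / P = 40.76 / 149 = 0.27.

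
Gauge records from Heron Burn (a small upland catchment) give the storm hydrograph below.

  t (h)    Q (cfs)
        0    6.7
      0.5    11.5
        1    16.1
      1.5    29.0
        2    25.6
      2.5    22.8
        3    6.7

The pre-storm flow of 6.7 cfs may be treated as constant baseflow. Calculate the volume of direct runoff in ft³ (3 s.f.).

Direct-runoff ordinates (Q − Q_b): 0.0, 4.8, 9.4, 22.3, 18.9, 16.1, 0.0 cfs.
ΣQ_DR = 71.50 cfs.
With Δt = 0.5 h = 1800 s, V = ΣQ_DR · Δt = 71.50 × 1800 = 1.29 × 10^5 ft³.

V ≈ 1.29 × 10^5 ft³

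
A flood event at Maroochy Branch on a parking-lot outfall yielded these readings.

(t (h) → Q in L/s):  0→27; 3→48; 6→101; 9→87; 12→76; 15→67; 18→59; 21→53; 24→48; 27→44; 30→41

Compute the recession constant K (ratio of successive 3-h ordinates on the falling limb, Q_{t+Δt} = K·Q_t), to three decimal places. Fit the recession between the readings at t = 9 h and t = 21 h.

K ≈ 0.883

Using the recession-limb readings at t = 9 h and t = 21 h: Q falls from 87 to 53 L/s over 4 intervals.
K = (Q₂/Q₁)^(1/4) = (53/87)^(1/4) = 0.883.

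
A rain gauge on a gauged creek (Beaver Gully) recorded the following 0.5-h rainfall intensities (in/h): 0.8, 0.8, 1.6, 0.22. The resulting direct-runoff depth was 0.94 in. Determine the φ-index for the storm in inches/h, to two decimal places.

Only the 3 blocks with intensity above φ contribute runoff: 0.8, 0.8, 1.6 in/h.
Σ(I−φ)·Δt = d  ⇒  (0.8+0.8+1.6 − 3φ)·0.5 = 0.94
φ = (3.200 − 0.94/0.5) / 3 = 0.44 in/h.

φ ≈ 0.44 in/h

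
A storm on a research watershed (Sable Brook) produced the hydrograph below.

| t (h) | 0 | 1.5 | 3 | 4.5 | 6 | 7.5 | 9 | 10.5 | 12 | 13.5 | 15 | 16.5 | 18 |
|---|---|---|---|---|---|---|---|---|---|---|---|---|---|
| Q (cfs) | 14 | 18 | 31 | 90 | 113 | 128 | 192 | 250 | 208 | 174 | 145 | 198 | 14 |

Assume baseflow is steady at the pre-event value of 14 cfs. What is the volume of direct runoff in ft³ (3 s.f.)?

V ≈ 7.52 × 10^6 ft³

Direct-runoff ordinates (Q − Q_b): 0.0, 4.0, 17.0, 76.0, 99.0, 114.0, 178.0, 236.0, 194.0, 160.0, 131.0, 184.0, 0.0 cfs.
ΣQ_DR = 1393 cfs.
With Δt = 1.5 h = 5400 s, V = ΣQ_DR · Δt = 1393 × 5400 = 7.52 × 10^6 ft³.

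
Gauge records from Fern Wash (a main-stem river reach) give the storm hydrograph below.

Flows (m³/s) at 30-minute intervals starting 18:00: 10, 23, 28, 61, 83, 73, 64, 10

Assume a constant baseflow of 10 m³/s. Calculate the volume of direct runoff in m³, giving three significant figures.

Direct-runoff ordinates (Q − Q_b): 0.0, 13.0, 18.0, 51.0, 73.0, 63.0, 54.0, 0.0 m³/s.
ΣQ_DR = 272.0 m³/s.
With Δt = 0.5 h = 1800 s, V = ΣQ_DR · Δt = 272.0 × 1800 = 4.90 × 10^5 m³.

V ≈ 4.90 × 10^5 m³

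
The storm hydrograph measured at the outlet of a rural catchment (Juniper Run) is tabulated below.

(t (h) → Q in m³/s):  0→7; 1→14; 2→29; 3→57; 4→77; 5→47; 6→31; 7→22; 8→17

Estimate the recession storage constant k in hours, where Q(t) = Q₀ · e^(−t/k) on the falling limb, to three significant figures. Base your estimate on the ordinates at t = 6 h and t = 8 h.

On the falling limb, Q drops from 31 to 17 m³/s between t = 6 h and t = 8 h (Δt = 2 h).
k = −Δt / ln(Q₂/Q₁) = −2 / ln(17/31) = 3.33 h.

k ≈ 3.33 h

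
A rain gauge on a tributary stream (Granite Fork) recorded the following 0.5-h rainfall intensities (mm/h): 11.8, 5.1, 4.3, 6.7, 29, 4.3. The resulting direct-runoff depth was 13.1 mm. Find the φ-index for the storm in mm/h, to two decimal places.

Only the 2 blocks with intensity above φ contribute runoff: 11.8, 29 mm/h.
Σ(I−φ)·Δt = d  ⇒  (11.8+29 − 2φ)·0.5 = 13.1
φ = (40.80 − 13.1/0.5) / 2 = 7.30 mm/h.

φ ≈ 7.30 mm/h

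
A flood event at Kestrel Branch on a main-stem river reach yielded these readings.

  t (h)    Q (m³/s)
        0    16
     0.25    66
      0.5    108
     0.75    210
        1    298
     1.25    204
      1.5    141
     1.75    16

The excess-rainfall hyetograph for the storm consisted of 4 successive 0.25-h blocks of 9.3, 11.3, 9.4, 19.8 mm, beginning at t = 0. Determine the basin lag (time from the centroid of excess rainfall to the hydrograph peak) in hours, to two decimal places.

t_L ≈ 0.43 h

Centroid of excess rainfall: t_c = Σ P_i·t̄_i / ΣP_i = 0.5743 h (block centres at 0.125, 0.375, 0.625, 0.875 h).
Hydrograph peak occurs at t = 1 h, so basin lag t_L = 1 − 0.5743 = 0.43 h.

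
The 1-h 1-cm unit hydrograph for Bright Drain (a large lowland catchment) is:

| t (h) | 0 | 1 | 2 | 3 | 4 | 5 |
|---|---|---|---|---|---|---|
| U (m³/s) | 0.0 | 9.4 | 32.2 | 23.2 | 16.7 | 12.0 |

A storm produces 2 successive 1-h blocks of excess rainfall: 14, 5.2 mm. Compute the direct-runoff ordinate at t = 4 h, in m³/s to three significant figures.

Q ≈ 35.4 m³/s

By discrete convolution, Q_j = Σ (P_i / 10 mm) · U_{j−i}.
At t = 4 h (j=4): Q = (14/10)·16.7 + (5.2/10)·23.2 = 35.4 m³/s.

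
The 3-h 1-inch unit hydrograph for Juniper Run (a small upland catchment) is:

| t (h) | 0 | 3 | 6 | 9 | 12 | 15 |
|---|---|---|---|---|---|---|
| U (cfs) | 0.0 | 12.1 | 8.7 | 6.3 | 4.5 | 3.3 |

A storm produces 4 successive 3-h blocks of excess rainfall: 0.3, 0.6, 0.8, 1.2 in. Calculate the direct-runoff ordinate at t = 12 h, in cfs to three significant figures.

By discrete convolution, Q_j = Σ (P_i / 1 in) · U_{j−i}.
At t = 12 h (j=4): Q = (0.3/1)·4.5 + (0.6/1)·6.3 + (0.8/1)·8.7 + (1.2/1)·12.1 = 26.6 cfs.

Q ≈ 26.6 cfs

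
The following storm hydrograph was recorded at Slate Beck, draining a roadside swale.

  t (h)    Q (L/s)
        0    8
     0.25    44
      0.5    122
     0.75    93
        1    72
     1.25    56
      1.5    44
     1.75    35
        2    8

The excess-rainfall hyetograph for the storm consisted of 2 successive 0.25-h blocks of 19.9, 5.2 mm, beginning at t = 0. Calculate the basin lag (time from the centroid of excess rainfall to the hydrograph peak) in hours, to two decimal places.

t_L ≈ 0.32 h

Centroid of excess rainfall: t_c = Σ P_i·t̄_i / ΣP_i = 0.1768 h (block centres at 0.125, 0.375 h).
Hydrograph peak occurs at t = 0.5 h, so basin lag t_L = 0.5 − 0.1768 = 0.32 h.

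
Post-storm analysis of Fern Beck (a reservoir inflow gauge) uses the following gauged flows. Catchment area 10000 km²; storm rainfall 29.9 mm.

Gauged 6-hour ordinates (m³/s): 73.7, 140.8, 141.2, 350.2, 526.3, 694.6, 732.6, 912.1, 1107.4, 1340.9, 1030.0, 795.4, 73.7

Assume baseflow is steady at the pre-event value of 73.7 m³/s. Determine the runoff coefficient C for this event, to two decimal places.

ΣQ_DR = 6961 m³/s; V = ΣQ_DR·Δt = 1.504 × 10^8 m³.
Runoff depth d = V / A = 15.04 mm.
C = d / P = 15.04 / 29.9 = 0.50.

C ≈ 0.50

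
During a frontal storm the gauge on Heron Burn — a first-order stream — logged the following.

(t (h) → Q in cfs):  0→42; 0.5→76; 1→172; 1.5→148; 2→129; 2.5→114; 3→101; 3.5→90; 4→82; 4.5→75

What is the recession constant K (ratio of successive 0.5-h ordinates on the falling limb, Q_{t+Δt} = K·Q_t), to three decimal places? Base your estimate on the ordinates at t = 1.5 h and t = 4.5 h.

Using the recession-limb readings at t = 1.5 h and t = 4.5 h: Q falls from 148 to 75 cfs over 6 intervals.
K = (Q₂/Q₁)^(1/6) = (75/148)^(1/6) = 0.893.

K ≈ 0.893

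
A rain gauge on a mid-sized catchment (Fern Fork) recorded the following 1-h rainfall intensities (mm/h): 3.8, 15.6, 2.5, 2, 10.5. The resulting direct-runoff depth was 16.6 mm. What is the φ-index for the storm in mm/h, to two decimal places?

Only the 2 blocks with intensity above φ contribute runoff: 15.6, 10.5 mm/h.
Σ(I−φ)·Δt = d  ⇒  (15.6+10.5 − 2φ)·1 = 16.6
φ = (26.10 − 16.6/1) / 2 = 4.75 mm/h.

φ ≈ 4.75 mm/h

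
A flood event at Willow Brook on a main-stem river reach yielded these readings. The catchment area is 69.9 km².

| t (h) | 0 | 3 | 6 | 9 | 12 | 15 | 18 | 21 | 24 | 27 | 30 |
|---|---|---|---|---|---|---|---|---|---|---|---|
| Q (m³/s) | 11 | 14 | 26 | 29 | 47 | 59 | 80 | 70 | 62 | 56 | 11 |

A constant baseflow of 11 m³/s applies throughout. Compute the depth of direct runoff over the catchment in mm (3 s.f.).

d ≈ 53.2 mm

Direct runoff: 0.0, 3.0, 15.0, 18.0, 36.0, 48.0, 69.0, 59.0, 51.0, 45.0, 0.0 m³/s; ΣQ_DR = 344.0 m³/s.
V = ΣQ_DR · Δt = 344.0 × 10800 s = 3.715 × 10^6 m³.
Over A = 69.9 km², depth = V / A = 53.2 mm.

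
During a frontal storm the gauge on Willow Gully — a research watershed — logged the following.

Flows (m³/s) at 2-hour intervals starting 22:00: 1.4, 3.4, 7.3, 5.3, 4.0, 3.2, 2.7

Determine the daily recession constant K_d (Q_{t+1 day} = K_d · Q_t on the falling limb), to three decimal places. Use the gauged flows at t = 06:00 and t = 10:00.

K_d ≈ 0.095

Between t = 06:00 and t = 10:00 the flow falls from 4.0 to 2.7 m³/s over 2×2 h = 4 h.
Per-interval ratio K = (2.7/4.0)^(1/2) = 0.8216; K_d = K^(24/2) = 0.095.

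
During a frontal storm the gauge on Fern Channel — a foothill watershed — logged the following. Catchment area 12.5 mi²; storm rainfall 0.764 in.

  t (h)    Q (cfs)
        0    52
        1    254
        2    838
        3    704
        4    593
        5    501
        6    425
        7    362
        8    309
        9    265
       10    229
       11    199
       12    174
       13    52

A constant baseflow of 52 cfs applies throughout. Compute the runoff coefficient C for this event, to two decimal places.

ΣQ_DR = 4229 cfs; V = ΣQ_DR·Δt = 1.522 × 10^7 ft³.
Runoff depth d = V / A = 0.5243 in.
C = d / P = 0.5243 / 0.764 = 0.69.

C ≈ 0.69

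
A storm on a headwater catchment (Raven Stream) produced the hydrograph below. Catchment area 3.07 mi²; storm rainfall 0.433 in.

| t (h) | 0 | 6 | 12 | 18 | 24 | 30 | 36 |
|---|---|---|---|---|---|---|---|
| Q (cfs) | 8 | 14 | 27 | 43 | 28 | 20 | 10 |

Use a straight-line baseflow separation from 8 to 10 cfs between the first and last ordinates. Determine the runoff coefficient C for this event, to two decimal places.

C ≈ 0.61

ΣQ_DR = 87.00 cfs; V = ΣQ_DR·Δt = 1.879 × 10^6 ft³.
Runoff depth d = V / A = 0.2635 in.
C = d / P = 0.2635 / 0.433 = 0.61.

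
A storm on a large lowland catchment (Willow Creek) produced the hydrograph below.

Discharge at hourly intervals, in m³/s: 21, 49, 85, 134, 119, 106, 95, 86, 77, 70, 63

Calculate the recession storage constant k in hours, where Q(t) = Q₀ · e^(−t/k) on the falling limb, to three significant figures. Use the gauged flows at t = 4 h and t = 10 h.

On the falling limb, Q drops from 119 to 63 m³/s between t = 4 h and t = 10 h (Δt = 6 h).
k = −Δt / ln(Q₂/Q₁) = −6 / ln(63/119) = 9.43 h.

k ≈ 9.43 h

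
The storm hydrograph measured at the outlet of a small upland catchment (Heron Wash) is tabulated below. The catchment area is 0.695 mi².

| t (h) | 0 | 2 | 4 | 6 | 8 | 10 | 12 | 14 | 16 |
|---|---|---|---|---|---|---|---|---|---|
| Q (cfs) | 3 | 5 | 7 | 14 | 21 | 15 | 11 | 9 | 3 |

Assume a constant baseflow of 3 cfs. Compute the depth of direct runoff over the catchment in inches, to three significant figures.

Direct runoff: 0.0, 2.0, 4.0, 11.0, 18.0, 12.0, 8.0, 6.0, 0.0 cfs; ΣQ_DR = 61.00 cfs.
V = ΣQ_DR · Δt = 61.00 × 7200 s = 4.392 × 10^5 ft³.
Over A = 0.695 mi², depth = V / A = 0.272 in.

d ≈ 0.272 in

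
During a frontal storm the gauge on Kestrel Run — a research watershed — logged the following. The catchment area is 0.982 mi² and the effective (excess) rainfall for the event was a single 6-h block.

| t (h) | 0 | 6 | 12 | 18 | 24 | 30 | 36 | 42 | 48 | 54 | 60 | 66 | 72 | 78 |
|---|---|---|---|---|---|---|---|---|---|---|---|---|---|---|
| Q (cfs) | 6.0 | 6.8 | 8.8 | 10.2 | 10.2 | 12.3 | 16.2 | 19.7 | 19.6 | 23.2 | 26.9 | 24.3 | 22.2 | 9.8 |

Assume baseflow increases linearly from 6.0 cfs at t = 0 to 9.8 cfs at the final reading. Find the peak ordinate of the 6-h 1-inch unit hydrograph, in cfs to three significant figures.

Direct runoff: 0.00, 0.51, 2.22, 3.32, 3.03, 4.84, 8.45, 11.65, 11.26, 14.57, 17.98, 15.08, 12.69, 0.00 cfs; ΣQ_DR = 105.6 cfs, peak = 17.98 cfs.
Runoff depth d = ΣQ_DR·Δt / A = 105.6 × 21600 / (0.982 mi²) = 0.9998 in.
The 1-inch UH is the DRH scaled by (1 in)/d, so U_p = 17.98 × 1/0.9998 = 18.0 cfs.

U_p ≈ 18.0 cfs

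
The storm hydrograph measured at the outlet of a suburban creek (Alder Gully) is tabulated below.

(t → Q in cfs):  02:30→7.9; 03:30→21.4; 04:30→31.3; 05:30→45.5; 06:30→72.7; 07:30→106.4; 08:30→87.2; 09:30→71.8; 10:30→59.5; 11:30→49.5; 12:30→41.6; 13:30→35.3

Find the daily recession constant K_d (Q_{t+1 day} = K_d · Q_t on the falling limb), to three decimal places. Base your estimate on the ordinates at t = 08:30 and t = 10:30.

K_d ≈ 0.010

Between t = 08:30 and t = 10:30 the flow falls from 87.2 to 59.5 cfs over 2×1 h = 2 h.
Per-interval ratio K = (59.5/87.2)^(1/2) = 0.8260; K_d = K^(24/1) = 0.010.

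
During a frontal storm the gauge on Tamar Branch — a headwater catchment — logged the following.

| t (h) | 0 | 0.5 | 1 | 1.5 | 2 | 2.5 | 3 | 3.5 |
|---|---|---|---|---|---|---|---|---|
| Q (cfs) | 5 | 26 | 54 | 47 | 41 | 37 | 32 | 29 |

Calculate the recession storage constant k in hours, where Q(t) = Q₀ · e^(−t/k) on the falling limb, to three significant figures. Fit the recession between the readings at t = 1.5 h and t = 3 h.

k ≈ 3.90 h

On the falling limb, Q drops from 47 to 32 cfs between t = 1.5 h and t = 3 h (Δt = 1.5 h).
k = −Δt / ln(Q₂/Q₁) = −1.5 / ln(32/47) = 3.90 h.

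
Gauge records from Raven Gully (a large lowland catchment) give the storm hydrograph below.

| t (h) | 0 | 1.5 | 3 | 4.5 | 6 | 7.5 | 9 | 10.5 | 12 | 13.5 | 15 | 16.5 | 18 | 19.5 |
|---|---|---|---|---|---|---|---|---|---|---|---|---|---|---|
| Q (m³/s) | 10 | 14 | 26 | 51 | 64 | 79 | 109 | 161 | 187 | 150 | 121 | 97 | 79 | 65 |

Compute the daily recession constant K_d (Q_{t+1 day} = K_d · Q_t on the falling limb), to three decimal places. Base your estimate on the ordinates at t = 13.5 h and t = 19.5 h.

Between t = 13.5 h and t = 19.5 h the flow falls from 150 to 65 m³/s over 4×1.5 h = 6 h.
Per-interval ratio K = (65/150)^(1/4) = 0.8113; K_d = K^(24/1.5) = 0.035.

K_d ≈ 0.035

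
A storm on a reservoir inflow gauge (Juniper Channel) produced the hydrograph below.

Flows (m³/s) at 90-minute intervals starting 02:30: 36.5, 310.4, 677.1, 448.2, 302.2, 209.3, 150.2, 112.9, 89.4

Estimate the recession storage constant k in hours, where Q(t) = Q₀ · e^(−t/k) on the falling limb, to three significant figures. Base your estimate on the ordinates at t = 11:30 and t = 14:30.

k ≈ 5.78 h

On the falling limb, Q drops from 150.2 to 89.4 m³/s between t = 11:30 and t = 14:30 (Δt = 3 h).
k = −Δt / ln(Q₂/Q₁) = −3 / ln(89.4/150.2) = 5.78 h.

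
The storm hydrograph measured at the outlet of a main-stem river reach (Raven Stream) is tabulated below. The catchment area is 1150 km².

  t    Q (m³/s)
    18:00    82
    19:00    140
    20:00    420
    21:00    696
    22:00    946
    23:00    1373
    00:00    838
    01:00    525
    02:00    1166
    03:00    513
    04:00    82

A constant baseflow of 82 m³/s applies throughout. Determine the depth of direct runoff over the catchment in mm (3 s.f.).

Direct runoff: 0.0, 58.0, 338.0, 614.0, 864.0, 1291.0, 756.0, 443.0, 1084.0, 431.0, 0.0 m³/s; ΣQ_DR = 5879 m³/s.
V = ΣQ_DR · Δt = 5879 × 3600 s = 2.116 × 10^7 m³.
Over A = 1150 km², depth = V / A = 18.4 mm.

d ≈ 18.4 mm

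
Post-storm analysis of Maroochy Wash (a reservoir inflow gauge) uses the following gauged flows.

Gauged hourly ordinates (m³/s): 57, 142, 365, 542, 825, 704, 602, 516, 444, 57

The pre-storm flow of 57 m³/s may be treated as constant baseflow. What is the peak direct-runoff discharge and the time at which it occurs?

Subtracting baseflow gives direct-runoff ordinates: 0.0, 85.0, 308.0, 485.0, 768.0, 647.0, 545.0, 459.0, 387.0, 0.0 m³/s.
The maximum is 768.0 m³/s, occurring at the reading for t = 4 h.

Q_p = 768.0 m³/s at t = 4 h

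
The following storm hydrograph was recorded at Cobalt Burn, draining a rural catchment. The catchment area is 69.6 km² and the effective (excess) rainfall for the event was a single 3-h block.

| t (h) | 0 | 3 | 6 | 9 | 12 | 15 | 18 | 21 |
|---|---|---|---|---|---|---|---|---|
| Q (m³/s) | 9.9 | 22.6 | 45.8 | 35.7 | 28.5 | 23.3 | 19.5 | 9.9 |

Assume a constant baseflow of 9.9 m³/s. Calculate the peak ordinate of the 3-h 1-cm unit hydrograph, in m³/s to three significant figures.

Direct runoff: 0.0, 12.7, 35.9, 25.8, 18.6, 13.4, 9.6, 0.0 m³/s; ΣQ_DR = 116.0 m³/s, peak = 35.9 m³/s.
Runoff depth d = ΣQ_DR·Δt / A = 116.0 × 10800 / (69.6 km²) = 18.00 mm.
The 1-cm UH is the DRH scaled by (10 mm)/d, so U_p = 35.9 × 10/18.00 = 19.9 m³/s.

U_p ≈ 19.9 m³/s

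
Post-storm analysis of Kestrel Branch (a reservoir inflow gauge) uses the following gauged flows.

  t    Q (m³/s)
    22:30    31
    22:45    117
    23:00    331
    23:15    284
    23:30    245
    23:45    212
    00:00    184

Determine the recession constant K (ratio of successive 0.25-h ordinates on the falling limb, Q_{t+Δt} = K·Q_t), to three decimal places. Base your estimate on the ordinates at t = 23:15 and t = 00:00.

K ≈ 0.865

Using the recession-limb readings at t = 23:15 and t = 00:00: Q falls from 284 to 184 m³/s over 3 intervals.
K = (Q₂/Q₁)^(1/3) = (184/284)^(1/3) = 0.865.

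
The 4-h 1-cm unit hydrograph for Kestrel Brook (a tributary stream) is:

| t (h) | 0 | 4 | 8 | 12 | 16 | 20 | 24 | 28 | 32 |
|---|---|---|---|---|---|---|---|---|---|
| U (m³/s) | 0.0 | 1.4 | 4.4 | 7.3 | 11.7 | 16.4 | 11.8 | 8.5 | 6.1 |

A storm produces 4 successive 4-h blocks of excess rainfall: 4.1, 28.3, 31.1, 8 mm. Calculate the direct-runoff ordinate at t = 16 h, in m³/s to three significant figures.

By discrete convolution, Q_j = Σ (P_i / 10 mm) · U_{j−i}.
At t = 16 h (j=4): Q = (4.1/10)·11.7 + (28.3/10)·7.3 + (31.1/10)·4.4 + (8/10)·1.4 = 40.3 m³/s.

Q ≈ 40.3 m³/s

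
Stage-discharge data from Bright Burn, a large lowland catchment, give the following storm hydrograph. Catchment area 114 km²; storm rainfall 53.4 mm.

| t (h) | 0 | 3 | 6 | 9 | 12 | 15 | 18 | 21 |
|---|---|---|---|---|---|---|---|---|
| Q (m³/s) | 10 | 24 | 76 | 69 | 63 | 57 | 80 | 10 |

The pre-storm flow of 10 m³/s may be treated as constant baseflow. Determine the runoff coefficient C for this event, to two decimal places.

ΣQ_DR = 309.0 m³/s; V = ΣQ_DR·Δt = 3.337 × 10^6 m³.
Runoff depth d = V / A = 29.27 mm.
C = d / P = 29.27 / 53.4 = 0.55.

C ≈ 0.55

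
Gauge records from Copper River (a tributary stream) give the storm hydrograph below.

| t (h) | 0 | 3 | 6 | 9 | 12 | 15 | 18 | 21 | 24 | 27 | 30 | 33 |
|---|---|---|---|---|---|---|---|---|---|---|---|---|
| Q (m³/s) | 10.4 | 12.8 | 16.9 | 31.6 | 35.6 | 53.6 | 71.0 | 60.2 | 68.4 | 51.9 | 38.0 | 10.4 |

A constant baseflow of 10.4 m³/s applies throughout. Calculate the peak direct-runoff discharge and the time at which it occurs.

Q_p = 60.6 m³/s at t = 18 h

Subtracting baseflow gives direct-runoff ordinates: 0.0, 2.4, 6.5, 21.2, 25.2, 43.2, 60.6, 49.8, 58.0, 41.5, 27.6, 0.0 m³/s.
The maximum is 60.6 m³/s, occurring at the reading for t = 18 h.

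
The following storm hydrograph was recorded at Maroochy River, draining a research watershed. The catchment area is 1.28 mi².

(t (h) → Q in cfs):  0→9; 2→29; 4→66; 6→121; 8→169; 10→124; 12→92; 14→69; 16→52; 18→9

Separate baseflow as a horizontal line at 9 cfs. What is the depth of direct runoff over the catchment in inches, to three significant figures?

d ≈ 1.57 in

Direct runoff: 0.0, 20.0, 57.0, 112.0, 160.0, 115.0, 83.0, 60.0, 43.0, 0.0 cfs; ΣQ_DR = 650.0 cfs.
V = ΣQ_DR · Δt = 650.0 × 7200 s = 4.680 × 10^6 ft³.
Over A = 1.28 mi², depth = V / A = 1.57 in.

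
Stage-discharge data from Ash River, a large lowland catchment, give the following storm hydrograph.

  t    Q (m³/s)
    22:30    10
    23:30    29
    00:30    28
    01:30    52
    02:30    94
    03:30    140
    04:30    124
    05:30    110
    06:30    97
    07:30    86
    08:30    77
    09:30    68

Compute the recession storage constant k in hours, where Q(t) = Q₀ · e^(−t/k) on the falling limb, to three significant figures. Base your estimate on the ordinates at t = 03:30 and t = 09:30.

k ≈ 8.31 h

On the falling limb, Q drops from 140 to 68 m³/s between t = 03:30 and t = 09:30 (Δt = 6 h).
k = −Δt / ln(Q₂/Q₁) = −6 / ln(68/140) = 8.31 h.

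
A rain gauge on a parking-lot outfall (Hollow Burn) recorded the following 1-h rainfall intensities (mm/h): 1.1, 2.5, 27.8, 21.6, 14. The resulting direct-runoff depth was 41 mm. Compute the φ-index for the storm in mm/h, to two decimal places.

φ ≈ 7.47 mm/h

Only the 3 blocks with intensity above φ contribute runoff: 27.8, 21.6, 14 mm/h.
Σ(I−φ)·Δt = d  ⇒  (27.8+21.6+14 − 3φ)·1 = 41
φ = (63.40 − 41/1) / 3 = 7.47 mm/h.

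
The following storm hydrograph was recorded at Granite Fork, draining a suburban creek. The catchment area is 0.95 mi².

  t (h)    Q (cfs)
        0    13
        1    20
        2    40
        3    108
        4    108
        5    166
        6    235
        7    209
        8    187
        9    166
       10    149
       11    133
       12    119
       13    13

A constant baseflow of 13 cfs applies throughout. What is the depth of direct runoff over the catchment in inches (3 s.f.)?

Direct runoff: 0.0, 7.0, 27.0, 95.0, 95.0, 153.0, 222.0, 196.0, 174.0, 153.0, 136.0, 120.0, 106.0, 0.0 cfs; ΣQ_DR = 1484 cfs.
V = ΣQ_DR · Δt = 1484 × 3600 s = 5.342 × 10^6 ft³.
Over A = 0.95 mi², depth = V / A = 2.42 in.

d ≈ 2.42 in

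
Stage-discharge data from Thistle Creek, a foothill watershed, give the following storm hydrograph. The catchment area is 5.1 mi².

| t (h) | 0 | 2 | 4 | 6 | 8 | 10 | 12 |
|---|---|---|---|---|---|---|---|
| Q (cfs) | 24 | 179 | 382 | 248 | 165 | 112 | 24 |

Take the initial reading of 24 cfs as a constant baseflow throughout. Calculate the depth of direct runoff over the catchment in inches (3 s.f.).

d ≈ 0.587 in

Direct runoff: 0.0, 155.0, 358.0, 224.0, 141.0, 88.0, 0.0 cfs; ΣQ_DR = 966.0 cfs.
V = ΣQ_DR · Δt = 966.0 × 7200 s = 6.955 × 10^6 ft³.
Over A = 5.1 mi², depth = V / A = 0.587 in.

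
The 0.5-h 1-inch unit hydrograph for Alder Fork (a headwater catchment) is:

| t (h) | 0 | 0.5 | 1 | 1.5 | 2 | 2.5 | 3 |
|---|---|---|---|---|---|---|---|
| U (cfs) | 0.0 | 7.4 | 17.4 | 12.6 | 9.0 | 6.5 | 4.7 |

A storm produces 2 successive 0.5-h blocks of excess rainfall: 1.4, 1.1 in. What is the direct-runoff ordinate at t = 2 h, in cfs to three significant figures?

By discrete convolution, Q_j = Σ (P_i / 1 in) · U_{j−i}.
At t = 2 h (j=4): Q = (1.4/1)·9.0 + (1.1/1)·12.6 = 26.5 cfs.

Q ≈ 26.5 cfs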